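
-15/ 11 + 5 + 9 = 139/ 11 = 12.64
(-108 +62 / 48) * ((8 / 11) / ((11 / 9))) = -7683 / 121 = -63.50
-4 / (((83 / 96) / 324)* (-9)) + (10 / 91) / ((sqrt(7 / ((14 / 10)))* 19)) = 166.56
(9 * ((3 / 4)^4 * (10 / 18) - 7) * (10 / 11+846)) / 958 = -36618867 / 674432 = -54.30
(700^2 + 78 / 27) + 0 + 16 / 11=48510430 / 99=490004.34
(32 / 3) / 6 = 1.78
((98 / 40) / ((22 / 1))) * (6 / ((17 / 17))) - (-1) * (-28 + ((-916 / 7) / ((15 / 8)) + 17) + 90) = 9127 / 924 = 9.88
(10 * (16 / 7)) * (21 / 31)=480 / 31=15.48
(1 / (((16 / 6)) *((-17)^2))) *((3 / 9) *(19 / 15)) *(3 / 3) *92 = 437 / 8670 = 0.05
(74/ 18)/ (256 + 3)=1/ 63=0.02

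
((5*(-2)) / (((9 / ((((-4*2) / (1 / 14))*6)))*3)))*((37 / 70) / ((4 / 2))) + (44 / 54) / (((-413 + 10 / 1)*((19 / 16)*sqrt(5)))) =592 / 9-352*sqrt(5) / 1033695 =65.78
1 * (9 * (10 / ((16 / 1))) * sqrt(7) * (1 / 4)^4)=45 * sqrt(7) / 2048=0.06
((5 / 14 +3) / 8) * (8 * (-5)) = -235 / 14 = -16.79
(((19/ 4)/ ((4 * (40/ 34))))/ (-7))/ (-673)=323/ 1507520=0.00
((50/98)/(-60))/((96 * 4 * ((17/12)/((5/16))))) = -25/5117952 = -0.00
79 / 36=2.19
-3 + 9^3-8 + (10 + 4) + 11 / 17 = 12455 / 17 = 732.65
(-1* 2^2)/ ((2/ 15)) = -30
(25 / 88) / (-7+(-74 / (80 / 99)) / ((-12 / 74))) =250 / 490787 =0.00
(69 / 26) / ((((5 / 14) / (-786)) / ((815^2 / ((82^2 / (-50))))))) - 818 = 630394750621 / 21853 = 28847057.64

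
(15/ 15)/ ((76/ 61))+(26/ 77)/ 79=373039/ 462308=0.81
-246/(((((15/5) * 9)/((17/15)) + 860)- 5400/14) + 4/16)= -39032/79073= -0.49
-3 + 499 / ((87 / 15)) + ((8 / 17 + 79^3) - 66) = 243076857 / 493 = 493056.51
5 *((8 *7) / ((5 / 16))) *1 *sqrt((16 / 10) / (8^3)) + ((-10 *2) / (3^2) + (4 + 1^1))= 25 / 9 + 112 *sqrt(5) / 5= 52.87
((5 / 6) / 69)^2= 25 / 171396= 0.00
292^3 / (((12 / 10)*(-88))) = -7780340 / 33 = -235767.88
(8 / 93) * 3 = 8 / 31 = 0.26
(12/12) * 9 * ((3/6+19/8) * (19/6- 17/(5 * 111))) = 240189/2960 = 81.14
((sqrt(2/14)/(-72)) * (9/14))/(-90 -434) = 0.00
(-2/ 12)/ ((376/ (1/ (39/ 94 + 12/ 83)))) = -83/ 104760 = -0.00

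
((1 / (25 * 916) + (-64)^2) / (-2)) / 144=-93798401 / 6595200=-14.22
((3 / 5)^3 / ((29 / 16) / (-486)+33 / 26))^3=20332468359946469376 / 4088995995990201171875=0.00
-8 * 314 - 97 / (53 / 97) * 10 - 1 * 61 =-230459 / 53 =-4348.28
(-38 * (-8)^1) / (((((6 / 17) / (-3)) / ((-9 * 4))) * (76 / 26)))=31824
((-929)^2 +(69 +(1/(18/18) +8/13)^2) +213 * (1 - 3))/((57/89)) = 12975669293/9633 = 1347001.90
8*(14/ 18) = 6.22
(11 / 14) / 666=11 / 9324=0.00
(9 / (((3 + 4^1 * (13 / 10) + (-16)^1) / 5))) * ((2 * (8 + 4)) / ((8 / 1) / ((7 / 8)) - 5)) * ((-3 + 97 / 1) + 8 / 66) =-13045200 / 4147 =-3145.70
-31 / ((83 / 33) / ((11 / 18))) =-3751 / 498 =-7.53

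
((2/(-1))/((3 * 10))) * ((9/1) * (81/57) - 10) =-53/285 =-0.19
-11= -11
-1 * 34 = -34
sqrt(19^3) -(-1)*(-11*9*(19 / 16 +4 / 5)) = -113.94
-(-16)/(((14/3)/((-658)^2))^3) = 12777768084719232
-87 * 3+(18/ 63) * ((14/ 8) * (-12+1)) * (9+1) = -316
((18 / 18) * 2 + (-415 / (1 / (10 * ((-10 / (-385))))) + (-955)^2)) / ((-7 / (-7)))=70217779 / 77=911919.21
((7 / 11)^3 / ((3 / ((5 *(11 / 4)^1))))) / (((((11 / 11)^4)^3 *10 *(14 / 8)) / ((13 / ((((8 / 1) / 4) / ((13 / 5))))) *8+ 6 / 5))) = 9.21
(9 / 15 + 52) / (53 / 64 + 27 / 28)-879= -3411361 / 4015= -849.65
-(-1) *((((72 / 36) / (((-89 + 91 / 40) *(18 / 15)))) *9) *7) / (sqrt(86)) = -2100 *sqrt(86) / 149167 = -0.13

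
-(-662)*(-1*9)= -5958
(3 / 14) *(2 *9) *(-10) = -270 / 7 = -38.57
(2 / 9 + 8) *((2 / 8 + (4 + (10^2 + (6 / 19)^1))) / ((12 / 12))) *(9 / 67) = 294039 / 2546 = 115.49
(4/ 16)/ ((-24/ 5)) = -0.05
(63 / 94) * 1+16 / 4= 439 / 94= 4.67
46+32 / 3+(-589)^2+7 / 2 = 346981.17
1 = 1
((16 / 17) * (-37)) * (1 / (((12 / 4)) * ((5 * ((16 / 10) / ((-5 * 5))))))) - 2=34.27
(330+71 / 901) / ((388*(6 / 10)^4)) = 185875625 / 28316628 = 6.56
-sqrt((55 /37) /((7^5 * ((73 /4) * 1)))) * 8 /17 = -16 * sqrt(1039885) /15749531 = -0.00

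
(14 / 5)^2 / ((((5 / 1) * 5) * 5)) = 196 / 3125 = 0.06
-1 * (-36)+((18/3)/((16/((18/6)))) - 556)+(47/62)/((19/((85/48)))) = -29335273/56544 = -518.80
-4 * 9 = -36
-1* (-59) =59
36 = 36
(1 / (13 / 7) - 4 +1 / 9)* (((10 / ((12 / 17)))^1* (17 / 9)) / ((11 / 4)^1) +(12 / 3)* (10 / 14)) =-1465520 / 34749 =-42.17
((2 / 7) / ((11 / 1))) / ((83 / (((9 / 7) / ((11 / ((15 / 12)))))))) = 45 / 984214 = 0.00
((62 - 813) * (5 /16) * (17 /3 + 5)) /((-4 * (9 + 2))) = 56.89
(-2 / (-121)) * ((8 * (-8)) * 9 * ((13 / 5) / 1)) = -24.75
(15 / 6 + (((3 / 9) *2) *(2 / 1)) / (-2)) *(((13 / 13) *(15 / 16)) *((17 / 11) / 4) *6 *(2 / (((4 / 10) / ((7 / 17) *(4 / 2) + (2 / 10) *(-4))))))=15 / 32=0.47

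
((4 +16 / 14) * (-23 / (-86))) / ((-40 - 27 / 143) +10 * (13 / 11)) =-59202 / 1221157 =-0.05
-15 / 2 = -7.50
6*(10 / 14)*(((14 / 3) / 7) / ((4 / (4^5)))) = 5120 / 7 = 731.43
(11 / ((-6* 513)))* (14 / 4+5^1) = -187 / 6156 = -0.03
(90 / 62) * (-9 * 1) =-405 / 31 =-13.06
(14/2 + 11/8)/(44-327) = -67/2264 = -0.03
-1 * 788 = -788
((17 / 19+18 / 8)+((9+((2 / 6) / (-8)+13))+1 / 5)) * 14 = 403837 / 1140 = 354.24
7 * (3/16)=21/16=1.31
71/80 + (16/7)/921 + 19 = 10258457/515760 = 19.89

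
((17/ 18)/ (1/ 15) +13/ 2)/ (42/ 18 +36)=62/ 115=0.54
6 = 6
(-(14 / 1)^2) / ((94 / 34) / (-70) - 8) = 233240 / 9567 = 24.38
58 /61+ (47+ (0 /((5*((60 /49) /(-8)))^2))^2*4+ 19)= 4084 /61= 66.95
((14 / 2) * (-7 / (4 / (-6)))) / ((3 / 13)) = 637 / 2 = 318.50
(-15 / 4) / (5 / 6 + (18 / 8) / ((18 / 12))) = -45 / 28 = -1.61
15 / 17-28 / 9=-341 / 153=-2.23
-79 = -79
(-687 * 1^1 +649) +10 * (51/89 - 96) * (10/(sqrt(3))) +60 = 22 - 283100 * sqrt(3)/89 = -5487.48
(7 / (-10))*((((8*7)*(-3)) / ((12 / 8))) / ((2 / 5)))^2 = -54880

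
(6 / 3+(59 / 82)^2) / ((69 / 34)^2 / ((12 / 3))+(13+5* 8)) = 19569924 / 419969273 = 0.05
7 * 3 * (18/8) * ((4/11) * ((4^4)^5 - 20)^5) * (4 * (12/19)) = 14578141936191685494378319999834809887034311421314842706613583872/209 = 69751875292783184183628320000000000000000000000000000000000000.00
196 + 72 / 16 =401 / 2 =200.50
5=5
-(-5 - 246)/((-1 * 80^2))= -251/6400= -0.04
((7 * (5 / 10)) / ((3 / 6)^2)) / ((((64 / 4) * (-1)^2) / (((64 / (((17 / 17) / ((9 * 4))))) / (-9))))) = -224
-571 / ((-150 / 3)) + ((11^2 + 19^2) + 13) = 25321 / 50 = 506.42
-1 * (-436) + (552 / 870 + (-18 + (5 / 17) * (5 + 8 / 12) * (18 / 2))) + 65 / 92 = 5794109 / 13340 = 434.34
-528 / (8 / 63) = -4158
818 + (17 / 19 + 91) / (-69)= 816.67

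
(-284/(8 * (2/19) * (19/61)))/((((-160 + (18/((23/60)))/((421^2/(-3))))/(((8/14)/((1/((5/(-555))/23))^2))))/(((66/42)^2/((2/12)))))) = 92883323291/10566492057382380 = 0.00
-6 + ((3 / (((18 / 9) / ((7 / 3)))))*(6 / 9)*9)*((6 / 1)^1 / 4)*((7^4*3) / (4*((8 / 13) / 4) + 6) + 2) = 5909061 / 172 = 34355.01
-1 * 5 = -5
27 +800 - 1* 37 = 790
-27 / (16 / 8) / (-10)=27 / 20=1.35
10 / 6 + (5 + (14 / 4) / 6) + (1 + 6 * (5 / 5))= 57 / 4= 14.25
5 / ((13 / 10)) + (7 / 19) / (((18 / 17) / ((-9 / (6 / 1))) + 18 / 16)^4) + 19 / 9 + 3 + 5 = 67522510459 / 2607332247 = 25.90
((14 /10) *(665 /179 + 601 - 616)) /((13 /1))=-2828 /2327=-1.22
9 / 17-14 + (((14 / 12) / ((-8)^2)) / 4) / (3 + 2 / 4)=-175855 / 13056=-13.47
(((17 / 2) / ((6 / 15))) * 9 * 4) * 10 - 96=7554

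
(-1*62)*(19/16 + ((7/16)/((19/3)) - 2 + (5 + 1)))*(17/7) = -421073/532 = -791.49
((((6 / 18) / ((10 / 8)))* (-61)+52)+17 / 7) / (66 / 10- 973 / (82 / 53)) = -328574 / 5357919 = -0.06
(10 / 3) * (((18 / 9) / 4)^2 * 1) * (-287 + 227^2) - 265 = 127310 / 3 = 42436.67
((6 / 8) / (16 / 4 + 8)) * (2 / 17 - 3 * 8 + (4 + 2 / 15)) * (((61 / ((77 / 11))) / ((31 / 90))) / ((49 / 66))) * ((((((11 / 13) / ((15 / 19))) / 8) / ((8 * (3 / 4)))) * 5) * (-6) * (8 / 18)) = 176560901 / 14099358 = 12.52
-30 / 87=-10 / 29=-0.34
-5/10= -1/2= -0.50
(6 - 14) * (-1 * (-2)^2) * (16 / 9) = 512 / 9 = 56.89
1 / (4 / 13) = 13 / 4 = 3.25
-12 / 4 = -3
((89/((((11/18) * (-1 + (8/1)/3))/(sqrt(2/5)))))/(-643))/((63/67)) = -35778 * sqrt(10)/1237775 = -0.09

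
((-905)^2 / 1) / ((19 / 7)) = 5733175 / 19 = 301746.05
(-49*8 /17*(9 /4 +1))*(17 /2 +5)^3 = -12538071 /68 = -184383.40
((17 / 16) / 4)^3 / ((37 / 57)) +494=4791748073 / 9699328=494.03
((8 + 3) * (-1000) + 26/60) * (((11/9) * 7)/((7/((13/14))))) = -6741163/540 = -12483.64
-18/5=-3.60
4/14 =2/7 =0.29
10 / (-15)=-0.67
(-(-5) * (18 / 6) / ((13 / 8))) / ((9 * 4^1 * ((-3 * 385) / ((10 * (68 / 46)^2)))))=-23120 / 4765761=-0.00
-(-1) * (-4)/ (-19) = 4/ 19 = 0.21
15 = 15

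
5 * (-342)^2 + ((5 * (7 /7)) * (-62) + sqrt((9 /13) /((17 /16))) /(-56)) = 584510 -3 * sqrt(221) /3094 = 584509.99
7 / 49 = 1 / 7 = 0.14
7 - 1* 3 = 4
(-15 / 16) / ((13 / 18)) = -135 / 104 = -1.30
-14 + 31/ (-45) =-661/ 45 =-14.69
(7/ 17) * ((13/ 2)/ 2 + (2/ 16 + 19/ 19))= 245/ 136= 1.80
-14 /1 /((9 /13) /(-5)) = 910 /9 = 101.11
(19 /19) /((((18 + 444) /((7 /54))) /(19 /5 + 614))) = 3089 /17820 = 0.17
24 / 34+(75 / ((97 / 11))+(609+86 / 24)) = 12304067 / 19788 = 621.79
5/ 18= 0.28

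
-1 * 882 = -882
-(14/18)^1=-7/9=-0.78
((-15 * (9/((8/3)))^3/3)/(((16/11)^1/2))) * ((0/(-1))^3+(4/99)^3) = -135/7744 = -0.02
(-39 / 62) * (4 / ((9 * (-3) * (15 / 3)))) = 26 / 1395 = 0.02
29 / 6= 4.83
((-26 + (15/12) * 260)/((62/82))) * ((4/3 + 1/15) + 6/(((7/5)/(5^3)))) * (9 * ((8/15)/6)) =921827764/5425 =169922.17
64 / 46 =32 / 23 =1.39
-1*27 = -27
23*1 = 23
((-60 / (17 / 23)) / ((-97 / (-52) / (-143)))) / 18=1710280 / 4947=345.72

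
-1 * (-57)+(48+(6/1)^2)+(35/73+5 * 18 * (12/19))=275072/1387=198.32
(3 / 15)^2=1 / 25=0.04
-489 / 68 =-7.19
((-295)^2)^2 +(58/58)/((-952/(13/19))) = 136986766104987/18088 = 7573350625.00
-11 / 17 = -0.65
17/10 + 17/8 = 153/40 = 3.82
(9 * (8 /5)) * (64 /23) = 4608 /115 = 40.07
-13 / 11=-1.18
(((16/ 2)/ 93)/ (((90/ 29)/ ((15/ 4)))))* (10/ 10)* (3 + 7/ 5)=638/ 1395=0.46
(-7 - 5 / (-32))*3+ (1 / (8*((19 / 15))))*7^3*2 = 28677 / 608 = 47.17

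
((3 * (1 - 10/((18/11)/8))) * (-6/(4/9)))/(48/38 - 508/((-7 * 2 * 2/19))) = 515907/92030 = 5.61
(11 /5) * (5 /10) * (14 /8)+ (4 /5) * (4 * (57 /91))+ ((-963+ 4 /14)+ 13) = -3442657 /3640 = -945.78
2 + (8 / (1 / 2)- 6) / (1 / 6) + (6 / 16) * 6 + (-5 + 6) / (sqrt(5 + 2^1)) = 64.63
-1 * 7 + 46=39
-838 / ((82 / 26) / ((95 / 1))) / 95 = -10894 / 41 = -265.71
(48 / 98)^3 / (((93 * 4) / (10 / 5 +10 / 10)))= 3456 / 3647119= 0.00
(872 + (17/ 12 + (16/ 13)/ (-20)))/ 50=681217/ 39000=17.47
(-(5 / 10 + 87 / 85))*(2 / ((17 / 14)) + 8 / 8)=-2331 / 578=-4.03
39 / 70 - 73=-5071 / 70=-72.44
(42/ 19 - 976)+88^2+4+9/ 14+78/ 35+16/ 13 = 117197027/ 17290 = 6778.31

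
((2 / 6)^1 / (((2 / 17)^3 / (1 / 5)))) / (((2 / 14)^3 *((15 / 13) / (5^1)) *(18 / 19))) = 416234273 / 6480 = 64233.68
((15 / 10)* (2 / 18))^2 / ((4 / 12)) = 1 / 12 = 0.08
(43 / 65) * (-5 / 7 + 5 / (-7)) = -0.95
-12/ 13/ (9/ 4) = -16/ 39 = -0.41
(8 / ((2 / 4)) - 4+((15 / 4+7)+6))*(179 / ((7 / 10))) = 102925 / 14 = 7351.79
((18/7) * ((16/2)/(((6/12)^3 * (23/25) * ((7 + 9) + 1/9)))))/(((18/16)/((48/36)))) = 61440/4669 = 13.16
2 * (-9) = -18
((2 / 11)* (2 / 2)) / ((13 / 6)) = 12 / 143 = 0.08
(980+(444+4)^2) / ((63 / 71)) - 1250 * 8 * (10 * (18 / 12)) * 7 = -2468116 / 3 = -822705.33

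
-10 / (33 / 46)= -460 / 33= -13.94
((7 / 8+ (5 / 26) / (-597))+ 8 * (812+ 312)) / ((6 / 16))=558349603 / 23283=23981.00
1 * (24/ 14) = 12/ 7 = 1.71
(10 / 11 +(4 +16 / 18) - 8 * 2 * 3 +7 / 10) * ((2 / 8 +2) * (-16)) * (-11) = -82174 / 5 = -16434.80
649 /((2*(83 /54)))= 17523 /83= 211.12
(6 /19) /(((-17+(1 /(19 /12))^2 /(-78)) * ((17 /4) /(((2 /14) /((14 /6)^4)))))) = -480168 /22801804795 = -0.00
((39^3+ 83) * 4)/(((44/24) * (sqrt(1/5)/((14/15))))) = 6653024 * sqrt(5)/55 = 270483.89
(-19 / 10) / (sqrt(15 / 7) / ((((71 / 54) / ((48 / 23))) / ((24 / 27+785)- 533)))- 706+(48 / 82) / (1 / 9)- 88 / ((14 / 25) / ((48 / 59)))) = 104132026666728144 *sqrt(105) / 326179135608298440725+1203722910649614187 / 260943308486638752580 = 0.01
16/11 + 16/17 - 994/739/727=240503466/100466311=2.39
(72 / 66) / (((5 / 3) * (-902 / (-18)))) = 324 / 24805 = 0.01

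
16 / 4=4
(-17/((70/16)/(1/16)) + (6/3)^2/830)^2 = 1912689/33756100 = 0.06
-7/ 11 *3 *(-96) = 2016/ 11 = 183.27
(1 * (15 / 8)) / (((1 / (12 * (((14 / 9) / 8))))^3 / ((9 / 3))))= 1715 / 24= 71.46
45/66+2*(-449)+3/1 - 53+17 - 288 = -1218.32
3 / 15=1 / 5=0.20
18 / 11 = 1.64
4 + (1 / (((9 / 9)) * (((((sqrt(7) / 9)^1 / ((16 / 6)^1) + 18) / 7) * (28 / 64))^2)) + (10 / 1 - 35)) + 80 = 2082248237387 / 34825904689 - 127401984 * sqrt(7) / 34825904689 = 59.78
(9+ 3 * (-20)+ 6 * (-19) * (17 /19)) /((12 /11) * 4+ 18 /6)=-187 /9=-20.78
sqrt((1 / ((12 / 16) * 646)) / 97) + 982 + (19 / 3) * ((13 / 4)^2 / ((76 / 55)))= sqrt(187986) / 93993 + 197839 / 192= 1030.42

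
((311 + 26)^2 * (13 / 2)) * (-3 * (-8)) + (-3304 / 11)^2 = 2154644860 / 121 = 17806982.31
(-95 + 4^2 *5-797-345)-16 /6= -3479 /3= -1159.67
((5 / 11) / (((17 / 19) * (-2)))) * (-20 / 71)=950 / 13277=0.07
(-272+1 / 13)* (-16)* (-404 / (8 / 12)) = -34275360 / 13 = -2636566.15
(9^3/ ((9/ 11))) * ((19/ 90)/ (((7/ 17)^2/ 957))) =520233813/ 490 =1061701.66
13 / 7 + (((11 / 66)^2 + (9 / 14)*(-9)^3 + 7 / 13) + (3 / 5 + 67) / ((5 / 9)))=-28217783 / 81900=-344.54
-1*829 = -829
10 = 10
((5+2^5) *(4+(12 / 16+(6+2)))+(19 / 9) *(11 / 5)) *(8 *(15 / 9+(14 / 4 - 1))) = 428755 / 27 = 15879.81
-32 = -32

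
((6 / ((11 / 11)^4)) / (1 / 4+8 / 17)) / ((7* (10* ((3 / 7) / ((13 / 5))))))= 884 / 1225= 0.72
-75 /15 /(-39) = 5 /39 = 0.13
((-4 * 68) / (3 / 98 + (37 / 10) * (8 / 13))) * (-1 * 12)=20791680 / 14699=1414.50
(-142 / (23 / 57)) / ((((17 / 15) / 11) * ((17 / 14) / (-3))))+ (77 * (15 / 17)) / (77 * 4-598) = 3253212039 / 385526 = 8438.37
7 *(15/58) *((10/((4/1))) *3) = 1575/116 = 13.58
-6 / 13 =-0.46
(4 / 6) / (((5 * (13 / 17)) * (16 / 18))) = 51 / 260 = 0.20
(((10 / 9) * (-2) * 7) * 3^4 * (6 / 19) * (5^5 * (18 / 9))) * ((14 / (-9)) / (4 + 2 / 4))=49000000 / 57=859649.12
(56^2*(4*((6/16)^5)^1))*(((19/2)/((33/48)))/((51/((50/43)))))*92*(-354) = -7674954525/8041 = -954477.62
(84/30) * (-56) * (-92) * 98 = 7068544/5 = 1413708.80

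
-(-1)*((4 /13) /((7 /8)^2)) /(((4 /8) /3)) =1536 /637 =2.41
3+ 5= 8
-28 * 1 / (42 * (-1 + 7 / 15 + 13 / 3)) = -10 / 57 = -0.18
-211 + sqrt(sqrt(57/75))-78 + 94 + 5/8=-1555/8 + 19^(1/4) * sqrt(5)/5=-193.44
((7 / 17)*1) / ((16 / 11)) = 77 / 272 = 0.28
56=56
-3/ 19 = -0.16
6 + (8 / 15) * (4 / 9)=842 / 135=6.24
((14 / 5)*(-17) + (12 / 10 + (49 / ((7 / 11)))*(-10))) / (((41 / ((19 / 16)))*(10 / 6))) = -116337 / 8200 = -14.19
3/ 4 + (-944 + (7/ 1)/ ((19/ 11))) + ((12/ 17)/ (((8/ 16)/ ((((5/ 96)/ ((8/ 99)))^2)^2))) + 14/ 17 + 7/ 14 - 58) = -172651541432407/ 173409304576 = -995.63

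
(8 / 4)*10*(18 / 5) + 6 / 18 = 72.33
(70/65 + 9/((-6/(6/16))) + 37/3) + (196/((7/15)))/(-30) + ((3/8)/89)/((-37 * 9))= -789231/684944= -1.15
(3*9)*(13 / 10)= 351 / 10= 35.10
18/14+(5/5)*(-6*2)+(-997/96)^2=6266863/64512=97.14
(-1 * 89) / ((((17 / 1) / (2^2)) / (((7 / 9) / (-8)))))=2.04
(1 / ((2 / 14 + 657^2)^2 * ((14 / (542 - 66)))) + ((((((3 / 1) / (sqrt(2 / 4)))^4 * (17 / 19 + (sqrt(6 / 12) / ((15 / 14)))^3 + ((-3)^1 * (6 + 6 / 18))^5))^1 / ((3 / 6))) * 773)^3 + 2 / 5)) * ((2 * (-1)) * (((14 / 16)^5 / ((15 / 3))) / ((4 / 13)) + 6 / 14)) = 466110729752581989822322582944754639230599534325597402726791087 / 160309261668497981440000000 - 20194423709811404715692500504404941684883 * sqrt(2) / 28203125000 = 2907571044666546200212131000000000000.00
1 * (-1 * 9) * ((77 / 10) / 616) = -9 / 80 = -0.11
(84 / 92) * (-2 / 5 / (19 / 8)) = -336 / 2185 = -0.15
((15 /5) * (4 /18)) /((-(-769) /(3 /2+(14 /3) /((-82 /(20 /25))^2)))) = 378337 /290855025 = 0.00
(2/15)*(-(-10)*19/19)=4/3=1.33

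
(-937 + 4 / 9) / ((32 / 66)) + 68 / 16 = -92515 / 48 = -1927.40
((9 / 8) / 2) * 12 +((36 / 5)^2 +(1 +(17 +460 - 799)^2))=10374359 / 100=103743.59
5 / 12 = 0.42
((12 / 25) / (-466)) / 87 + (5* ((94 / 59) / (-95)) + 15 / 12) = 883299857 / 757459700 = 1.17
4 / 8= 1 / 2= 0.50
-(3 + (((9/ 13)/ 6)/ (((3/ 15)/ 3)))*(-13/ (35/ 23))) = 165/ 14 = 11.79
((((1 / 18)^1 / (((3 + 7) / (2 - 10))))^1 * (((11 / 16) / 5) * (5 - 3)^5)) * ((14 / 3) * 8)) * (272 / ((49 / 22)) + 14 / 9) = -38397568 / 42525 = -902.94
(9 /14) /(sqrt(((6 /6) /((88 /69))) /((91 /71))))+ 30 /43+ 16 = 3 * sqrt(9807798) /11431+ 718 /43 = 17.52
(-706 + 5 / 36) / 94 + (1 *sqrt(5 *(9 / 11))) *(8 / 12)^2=-25411 / 3384 + 4 *sqrt(55) / 33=-6.61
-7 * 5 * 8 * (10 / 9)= -2800 / 9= -311.11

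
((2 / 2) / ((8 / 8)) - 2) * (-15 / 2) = 7.50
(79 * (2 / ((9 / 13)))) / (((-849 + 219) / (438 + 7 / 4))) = -1806493 / 11340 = -159.30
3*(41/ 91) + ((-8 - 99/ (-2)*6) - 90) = 18232/ 91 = 200.35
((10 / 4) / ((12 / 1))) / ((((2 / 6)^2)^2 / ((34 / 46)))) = 2295 / 184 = 12.47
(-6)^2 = 36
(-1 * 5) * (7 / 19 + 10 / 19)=-85 / 19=-4.47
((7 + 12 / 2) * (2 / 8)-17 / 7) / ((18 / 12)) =23 / 42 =0.55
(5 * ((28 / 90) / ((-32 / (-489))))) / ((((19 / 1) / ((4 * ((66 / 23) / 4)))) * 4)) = 12551 / 13984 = 0.90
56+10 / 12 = 341 / 6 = 56.83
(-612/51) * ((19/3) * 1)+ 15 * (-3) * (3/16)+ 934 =13593/16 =849.56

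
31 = 31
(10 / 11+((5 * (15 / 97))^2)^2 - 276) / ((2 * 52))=-267541557431 / 101277497464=-2.64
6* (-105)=-630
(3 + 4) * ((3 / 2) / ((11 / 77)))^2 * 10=15435 / 2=7717.50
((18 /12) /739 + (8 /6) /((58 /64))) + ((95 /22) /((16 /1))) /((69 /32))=17333825 /10844086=1.60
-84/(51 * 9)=-28/153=-0.18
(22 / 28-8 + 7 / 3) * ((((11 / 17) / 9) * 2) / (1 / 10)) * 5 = -35.09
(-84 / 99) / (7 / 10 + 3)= -280 / 1221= -0.23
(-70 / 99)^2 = 4900 / 9801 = 0.50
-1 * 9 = -9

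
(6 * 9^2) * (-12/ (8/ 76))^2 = 6316056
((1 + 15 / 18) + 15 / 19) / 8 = 299 / 912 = 0.33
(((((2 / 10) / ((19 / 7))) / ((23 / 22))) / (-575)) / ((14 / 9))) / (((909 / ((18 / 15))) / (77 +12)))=-5874 / 634469375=-0.00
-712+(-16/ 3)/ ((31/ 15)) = -22152/ 31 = -714.58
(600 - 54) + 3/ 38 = 20751/ 38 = 546.08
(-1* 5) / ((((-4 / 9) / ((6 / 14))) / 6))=405 / 14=28.93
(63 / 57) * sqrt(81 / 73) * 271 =51219 * sqrt(73) / 1387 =315.51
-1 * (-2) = 2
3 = 3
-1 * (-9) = 9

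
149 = 149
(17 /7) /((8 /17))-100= -5311 /56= -94.84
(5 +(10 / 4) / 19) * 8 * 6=4680 / 19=246.32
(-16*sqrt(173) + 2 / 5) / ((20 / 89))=89 / 50 - 356*sqrt(173) / 5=-934.71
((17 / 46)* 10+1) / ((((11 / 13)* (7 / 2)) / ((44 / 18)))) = 624 / 161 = 3.88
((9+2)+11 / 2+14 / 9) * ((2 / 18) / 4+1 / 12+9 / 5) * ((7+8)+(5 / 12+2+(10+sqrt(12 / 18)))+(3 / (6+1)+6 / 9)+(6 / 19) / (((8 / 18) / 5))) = 2795 * sqrt(6) / 243+143034125 / 129276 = 1134.60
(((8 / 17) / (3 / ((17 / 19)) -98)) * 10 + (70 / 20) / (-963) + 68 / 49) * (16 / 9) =1621005640 / 683314947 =2.37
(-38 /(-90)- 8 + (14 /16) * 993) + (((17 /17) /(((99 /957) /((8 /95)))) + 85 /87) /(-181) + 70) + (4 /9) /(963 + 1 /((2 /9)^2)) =1384257609139 /1486390824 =931.29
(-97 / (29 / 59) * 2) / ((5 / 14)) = -160244 / 145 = -1105.13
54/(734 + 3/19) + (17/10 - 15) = -1844957/139490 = -13.23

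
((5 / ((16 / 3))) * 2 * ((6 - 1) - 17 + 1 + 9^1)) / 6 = -5 / 8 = -0.62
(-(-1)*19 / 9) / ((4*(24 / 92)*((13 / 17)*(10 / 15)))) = 7429 / 1872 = 3.97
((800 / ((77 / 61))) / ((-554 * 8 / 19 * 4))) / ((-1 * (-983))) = -0.00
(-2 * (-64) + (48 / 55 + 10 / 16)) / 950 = 56979 / 418000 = 0.14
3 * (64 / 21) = 64 / 7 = 9.14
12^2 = 144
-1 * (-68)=68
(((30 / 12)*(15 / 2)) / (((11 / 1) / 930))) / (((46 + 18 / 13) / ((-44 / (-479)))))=453375 / 147532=3.07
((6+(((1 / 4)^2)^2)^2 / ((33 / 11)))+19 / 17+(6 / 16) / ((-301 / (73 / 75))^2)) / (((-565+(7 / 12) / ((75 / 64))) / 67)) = -270767273111949681 / 320516230055526400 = -0.84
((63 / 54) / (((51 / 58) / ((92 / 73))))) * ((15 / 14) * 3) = 5.37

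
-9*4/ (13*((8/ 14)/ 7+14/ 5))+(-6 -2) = -41122/ 4589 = -8.96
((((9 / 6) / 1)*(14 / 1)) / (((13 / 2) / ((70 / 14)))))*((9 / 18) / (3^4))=35 / 351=0.10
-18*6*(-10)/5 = 216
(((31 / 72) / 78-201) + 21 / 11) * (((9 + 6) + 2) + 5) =-12298699 / 2808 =-4379.88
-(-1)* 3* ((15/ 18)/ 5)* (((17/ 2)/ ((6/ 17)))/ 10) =289/ 240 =1.20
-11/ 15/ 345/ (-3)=0.00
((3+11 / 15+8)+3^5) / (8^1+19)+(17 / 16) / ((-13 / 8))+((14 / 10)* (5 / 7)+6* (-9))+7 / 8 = -1825661 / 42120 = -43.34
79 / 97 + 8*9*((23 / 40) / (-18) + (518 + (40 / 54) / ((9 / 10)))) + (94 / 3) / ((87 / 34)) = 28379865017 / 759510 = 37366.02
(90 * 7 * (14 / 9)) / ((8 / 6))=735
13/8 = 1.62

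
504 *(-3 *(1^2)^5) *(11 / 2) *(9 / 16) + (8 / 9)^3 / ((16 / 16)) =-13638271 / 2916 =-4677.05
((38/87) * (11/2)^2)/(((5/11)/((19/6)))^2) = 641.27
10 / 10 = 1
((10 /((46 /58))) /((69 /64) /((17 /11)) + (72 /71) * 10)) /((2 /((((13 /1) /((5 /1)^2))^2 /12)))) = 94648112 /7221272625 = 0.01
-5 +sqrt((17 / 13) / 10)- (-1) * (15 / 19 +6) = sqrt(2210) / 130 +34 / 19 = 2.15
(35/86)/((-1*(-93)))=35/7998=0.00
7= 7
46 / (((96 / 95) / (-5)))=-10925 / 48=-227.60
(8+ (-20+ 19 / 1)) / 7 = 1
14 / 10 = 7 / 5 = 1.40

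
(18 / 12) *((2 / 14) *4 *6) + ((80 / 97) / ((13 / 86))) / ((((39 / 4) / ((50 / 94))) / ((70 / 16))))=104280868 / 16179891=6.45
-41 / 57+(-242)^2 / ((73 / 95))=317121067 / 4161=76212.71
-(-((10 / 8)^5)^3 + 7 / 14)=29980707213 / 1073741824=27.92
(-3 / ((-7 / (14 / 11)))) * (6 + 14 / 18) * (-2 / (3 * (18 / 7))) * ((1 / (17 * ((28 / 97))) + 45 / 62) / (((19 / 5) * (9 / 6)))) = -380335 / 2433159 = -0.16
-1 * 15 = -15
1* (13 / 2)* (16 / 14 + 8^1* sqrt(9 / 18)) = 44.20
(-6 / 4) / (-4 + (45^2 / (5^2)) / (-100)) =150 / 481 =0.31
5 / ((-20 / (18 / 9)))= -1 / 2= -0.50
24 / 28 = 6 / 7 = 0.86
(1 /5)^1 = 1 /5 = 0.20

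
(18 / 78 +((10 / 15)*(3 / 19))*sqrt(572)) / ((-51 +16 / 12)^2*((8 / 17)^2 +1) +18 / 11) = 85833 / 1121292913 +114444*sqrt(143) / 1638812719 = 0.00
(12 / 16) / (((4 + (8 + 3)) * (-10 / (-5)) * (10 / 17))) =17 / 400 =0.04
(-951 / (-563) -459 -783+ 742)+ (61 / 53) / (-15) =-223070798 / 447585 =-498.39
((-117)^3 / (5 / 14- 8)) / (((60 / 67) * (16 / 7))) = 1752698493 / 17120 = 102377.25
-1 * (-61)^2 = -3721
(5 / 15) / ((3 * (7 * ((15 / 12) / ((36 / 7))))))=0.07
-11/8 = -1.38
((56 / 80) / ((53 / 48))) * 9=1512 / 265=5.71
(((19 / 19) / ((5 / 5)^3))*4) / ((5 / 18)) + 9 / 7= 549 / 35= 15.69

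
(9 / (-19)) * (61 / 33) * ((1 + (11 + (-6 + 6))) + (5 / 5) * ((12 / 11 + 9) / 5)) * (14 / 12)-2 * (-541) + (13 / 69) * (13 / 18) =7622492839 / 7138395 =1067.82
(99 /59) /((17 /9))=891 /1003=0.89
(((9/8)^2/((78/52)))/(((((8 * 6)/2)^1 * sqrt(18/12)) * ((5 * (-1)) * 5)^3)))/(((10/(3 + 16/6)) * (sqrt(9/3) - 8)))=51 * sqrt(2)/2440000000 + 17 * sqrt(6)/305000000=0.00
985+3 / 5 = 4928 / 5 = 985.60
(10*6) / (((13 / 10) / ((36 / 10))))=2160 / 13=166.15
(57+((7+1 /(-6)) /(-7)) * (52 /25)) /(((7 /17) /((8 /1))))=3924824 /3675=1067.98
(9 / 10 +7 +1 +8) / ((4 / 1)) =169 / 40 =4.22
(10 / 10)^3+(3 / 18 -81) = -479 / 6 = -79.83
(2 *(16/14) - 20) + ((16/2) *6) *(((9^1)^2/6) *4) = 18020/7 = 2574.29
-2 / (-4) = 1 / 2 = 0.50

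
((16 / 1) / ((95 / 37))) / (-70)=-296 / 3325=-0.09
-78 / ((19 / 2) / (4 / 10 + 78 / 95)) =-18096 / 1805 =-10.03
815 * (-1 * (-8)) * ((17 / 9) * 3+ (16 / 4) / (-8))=101060 / 3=33686.67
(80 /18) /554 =0.01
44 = 44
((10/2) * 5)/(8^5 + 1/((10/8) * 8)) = 250/327681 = 0.00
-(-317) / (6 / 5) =1585 / 6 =264.17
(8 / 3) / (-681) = -8 / 2043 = -0.00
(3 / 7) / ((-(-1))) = 3 / 7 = 0.43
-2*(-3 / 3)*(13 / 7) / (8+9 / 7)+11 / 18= 91 / 90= 1.01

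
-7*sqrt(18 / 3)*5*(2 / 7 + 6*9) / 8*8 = -1900*sqrt(6) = -4654.03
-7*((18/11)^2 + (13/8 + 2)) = -42707/968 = -44.12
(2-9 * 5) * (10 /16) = -215 /8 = -26.88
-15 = -15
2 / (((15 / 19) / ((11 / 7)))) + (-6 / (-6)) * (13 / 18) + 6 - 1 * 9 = 1073 / 630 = 1.70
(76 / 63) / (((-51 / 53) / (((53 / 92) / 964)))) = -0.00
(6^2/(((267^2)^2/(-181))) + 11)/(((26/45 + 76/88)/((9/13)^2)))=55344296912850/15131107066283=3.66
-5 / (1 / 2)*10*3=-300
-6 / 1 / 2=-3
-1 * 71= -71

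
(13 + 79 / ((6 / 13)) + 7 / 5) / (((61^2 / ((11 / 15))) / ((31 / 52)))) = 1898347 / 87071400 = 0.02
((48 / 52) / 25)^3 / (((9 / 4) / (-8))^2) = 65536 / 102984375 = 0.00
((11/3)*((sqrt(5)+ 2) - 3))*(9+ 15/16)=-583/16+ 583*sqrt(5)/16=45.04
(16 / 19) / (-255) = -16 / 4845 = -0.00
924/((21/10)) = 440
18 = 18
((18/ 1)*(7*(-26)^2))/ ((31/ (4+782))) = 66948336/ 31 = 2159623.74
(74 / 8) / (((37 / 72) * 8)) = 9 / 4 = 2.25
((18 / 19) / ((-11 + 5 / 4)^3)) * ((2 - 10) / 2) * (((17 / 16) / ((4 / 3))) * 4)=544 / 41743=0.01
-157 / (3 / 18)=-942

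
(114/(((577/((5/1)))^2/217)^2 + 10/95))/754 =10624455625/264660474727311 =0.00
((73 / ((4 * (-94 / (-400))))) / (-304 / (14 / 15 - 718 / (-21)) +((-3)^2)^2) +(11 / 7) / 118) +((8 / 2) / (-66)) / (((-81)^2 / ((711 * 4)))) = 11010864854005 / 10382620473918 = 1.06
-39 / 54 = -13 / 18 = -0.72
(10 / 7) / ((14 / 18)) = 90 / 49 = 1.84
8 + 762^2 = 580652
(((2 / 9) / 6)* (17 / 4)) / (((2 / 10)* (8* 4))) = 85 / 3456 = 0.02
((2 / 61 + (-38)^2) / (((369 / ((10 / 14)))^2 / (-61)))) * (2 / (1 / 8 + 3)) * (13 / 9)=-6107296 / 20015667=-0.31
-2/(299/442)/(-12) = 17/69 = 0.25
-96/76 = -24/19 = -1.26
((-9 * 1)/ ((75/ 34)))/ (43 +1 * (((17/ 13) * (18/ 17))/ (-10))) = -663/ 6965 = -0.10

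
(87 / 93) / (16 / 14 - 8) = -203 / 1488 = -0.14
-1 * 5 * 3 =-15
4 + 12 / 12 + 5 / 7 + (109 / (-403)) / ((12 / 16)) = 45308 / 8463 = 5.35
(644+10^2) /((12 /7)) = 434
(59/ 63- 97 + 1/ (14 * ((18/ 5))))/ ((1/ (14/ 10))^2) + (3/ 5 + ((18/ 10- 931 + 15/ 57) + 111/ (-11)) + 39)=-204591349/ 188100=-1087.67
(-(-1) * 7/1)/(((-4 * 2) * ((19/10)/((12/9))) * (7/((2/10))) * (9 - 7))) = -1/114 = -0.01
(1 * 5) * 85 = 425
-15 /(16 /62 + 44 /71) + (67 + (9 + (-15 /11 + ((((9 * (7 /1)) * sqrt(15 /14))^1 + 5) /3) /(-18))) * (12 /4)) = 4625039 /63756-sqrt(210) /4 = 68.92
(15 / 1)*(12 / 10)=18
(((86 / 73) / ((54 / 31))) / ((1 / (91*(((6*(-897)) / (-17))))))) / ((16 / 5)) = 6088.77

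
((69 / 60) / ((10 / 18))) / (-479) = -0.00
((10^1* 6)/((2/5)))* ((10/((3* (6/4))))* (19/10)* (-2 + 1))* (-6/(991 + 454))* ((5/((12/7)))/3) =6650/2601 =2.56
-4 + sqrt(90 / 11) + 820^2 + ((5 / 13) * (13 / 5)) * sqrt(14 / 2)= sqrt(7) + 3 * sqrt(110) / 11 + 672396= 672401.51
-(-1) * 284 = 284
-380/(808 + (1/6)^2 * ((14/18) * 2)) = -61560/130903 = -0.47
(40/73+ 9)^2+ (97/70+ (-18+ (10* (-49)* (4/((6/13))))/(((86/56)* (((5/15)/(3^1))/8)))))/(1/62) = -99009572924646/8020145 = -12345110.09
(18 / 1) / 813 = 6 / 271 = 0.02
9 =9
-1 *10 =-10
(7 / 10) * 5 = 7 / 2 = 3.50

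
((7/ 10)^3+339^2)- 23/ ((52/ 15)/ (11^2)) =114118.55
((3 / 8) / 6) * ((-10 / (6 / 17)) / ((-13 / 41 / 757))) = 2638145 / 624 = 4227.80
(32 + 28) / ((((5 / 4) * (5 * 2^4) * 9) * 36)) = 1 / 540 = 0.00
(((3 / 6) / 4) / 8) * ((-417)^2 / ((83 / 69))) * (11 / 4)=131981751 / 21248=6211.49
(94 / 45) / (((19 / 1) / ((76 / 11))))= 376 / 495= 0.76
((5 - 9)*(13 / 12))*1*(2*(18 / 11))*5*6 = -4680 / 11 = -425.45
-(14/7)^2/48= -1/12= -0.08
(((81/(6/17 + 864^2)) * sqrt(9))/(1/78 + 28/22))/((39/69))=0.00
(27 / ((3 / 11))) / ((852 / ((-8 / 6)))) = -0.15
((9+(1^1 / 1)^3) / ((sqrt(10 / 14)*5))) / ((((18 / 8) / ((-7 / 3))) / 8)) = -448*sqrt(35) / 135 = -19.63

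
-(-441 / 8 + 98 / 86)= 18571 / 344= 53.99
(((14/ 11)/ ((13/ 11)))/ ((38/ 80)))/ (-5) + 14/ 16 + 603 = 1192361/ 1976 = 603.42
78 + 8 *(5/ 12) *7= 304/ 3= 101.33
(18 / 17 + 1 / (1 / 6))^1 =120 / 17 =7.06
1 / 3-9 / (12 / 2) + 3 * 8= 137 / 6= 22.83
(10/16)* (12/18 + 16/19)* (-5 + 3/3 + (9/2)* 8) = 1720/57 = 30.18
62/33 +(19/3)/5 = 173/55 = 3.15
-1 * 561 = -561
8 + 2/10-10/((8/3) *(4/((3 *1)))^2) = 1949/320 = 6.09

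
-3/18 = -1/6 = -0.17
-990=-990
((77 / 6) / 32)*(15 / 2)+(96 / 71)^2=3120433 / 645248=4.84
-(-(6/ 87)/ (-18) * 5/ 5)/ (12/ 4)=-1/ 783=-0.00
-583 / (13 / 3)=-1749 / 13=-134.54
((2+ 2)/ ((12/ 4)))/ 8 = 1/ 6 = 0.17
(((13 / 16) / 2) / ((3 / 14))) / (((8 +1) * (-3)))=-91 / 1296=-0.07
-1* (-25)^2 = -625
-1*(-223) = 223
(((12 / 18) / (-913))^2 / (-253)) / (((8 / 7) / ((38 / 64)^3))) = -48013 / 124389727469568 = -0.00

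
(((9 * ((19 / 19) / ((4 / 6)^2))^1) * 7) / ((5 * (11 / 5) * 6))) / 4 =189 / 352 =0.54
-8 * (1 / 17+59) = -8032 / 17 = -472.47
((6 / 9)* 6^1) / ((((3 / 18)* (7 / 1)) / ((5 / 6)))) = 20 / 7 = 2.86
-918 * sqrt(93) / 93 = -306 * sqrt(93) / 31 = -95.19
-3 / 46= -0.07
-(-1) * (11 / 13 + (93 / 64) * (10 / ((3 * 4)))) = 3423 / 1664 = 2.06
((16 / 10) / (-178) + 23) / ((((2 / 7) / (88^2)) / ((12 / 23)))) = 3327612288 / 10235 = 325120.89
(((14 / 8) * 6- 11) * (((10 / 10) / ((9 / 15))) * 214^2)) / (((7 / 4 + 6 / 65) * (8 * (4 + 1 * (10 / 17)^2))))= -1075347325 / 1804872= -595.80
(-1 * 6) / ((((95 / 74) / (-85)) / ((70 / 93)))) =176120 / 589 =299.02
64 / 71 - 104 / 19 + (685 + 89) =1037958 / 1349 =769.43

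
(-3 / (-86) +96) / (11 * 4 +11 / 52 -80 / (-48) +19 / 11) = 7086222 / 3512713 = 2.02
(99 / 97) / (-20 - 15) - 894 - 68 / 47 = -142886623 / 159565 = -895.48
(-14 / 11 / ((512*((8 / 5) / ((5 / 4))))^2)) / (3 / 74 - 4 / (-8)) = -32375 / 5905580032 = -0.00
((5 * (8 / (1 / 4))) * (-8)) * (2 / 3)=-2560 / 3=-853.33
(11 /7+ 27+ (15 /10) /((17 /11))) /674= 7031 /160412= 0.04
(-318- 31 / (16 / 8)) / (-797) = 667 / 1594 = 0.42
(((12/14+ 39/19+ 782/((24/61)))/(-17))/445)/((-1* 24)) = 3176827/289769760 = 0.01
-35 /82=-0.43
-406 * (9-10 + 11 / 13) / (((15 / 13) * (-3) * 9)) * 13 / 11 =-10556 / 4455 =-2.37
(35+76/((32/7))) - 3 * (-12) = 701/8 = 87.62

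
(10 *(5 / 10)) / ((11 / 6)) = 2.73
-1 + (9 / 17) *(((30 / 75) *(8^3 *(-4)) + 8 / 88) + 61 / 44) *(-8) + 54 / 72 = 12951793 / 3740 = 3463.05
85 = 85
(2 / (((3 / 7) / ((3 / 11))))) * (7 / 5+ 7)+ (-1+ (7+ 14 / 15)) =2908 / 165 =17.62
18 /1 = 18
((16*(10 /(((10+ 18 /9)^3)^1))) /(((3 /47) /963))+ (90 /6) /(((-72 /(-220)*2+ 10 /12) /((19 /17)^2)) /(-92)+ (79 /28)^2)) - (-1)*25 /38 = 2042829256445270 /1459695790503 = 1399.49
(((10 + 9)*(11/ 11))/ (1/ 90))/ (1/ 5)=8550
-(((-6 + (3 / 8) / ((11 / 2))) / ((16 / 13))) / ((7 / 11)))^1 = 3393 / 448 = 7.57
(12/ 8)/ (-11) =-0.14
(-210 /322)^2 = 225 /529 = 0.43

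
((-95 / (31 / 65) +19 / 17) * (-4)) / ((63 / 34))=835088 / 1953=427.59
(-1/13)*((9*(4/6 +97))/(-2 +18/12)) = 1758/13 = 135.23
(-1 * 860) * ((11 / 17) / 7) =-79.50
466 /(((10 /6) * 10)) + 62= 2249 /25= 89.96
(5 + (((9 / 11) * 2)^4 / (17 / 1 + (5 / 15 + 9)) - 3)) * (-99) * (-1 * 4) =94615416 / 105149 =899.82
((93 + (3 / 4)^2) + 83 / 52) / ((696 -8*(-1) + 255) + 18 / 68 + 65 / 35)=2355367 / 23789688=0.10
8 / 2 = 4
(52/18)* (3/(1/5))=130/3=43.33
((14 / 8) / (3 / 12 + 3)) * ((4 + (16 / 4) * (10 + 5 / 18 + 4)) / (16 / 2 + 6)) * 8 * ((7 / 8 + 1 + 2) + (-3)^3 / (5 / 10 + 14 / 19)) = -1856525 / 5499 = -337.61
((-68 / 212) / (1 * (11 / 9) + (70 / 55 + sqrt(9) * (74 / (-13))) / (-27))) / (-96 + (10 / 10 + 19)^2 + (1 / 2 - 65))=-131274 / 177175873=-0.00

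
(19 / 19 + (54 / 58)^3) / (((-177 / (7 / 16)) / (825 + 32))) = -33048491 / 8633706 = -3.83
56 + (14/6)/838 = 140791/2514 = 56.00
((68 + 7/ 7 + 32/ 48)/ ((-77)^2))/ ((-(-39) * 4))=0.00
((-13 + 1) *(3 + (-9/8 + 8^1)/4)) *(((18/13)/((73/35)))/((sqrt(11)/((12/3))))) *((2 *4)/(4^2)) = -142695 *sqrt(11)/20878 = -22.67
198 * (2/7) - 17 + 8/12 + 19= 1244/21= 59.24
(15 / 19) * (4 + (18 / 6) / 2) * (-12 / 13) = -990 / 247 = -4.01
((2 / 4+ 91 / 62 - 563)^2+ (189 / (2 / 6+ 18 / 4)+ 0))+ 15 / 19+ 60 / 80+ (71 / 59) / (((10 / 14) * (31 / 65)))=39339026027591 / 124964596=314801.37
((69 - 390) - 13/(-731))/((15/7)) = -1642466/10965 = -149.79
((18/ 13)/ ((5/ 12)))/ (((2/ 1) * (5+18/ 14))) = 189/ 715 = 0.26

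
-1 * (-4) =4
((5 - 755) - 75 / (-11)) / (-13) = 8175 / 143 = 57.17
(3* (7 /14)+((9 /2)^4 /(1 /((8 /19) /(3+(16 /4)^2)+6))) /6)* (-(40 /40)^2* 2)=-2385933 /2888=-826.15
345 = 345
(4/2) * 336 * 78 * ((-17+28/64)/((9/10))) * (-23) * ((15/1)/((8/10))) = 415983750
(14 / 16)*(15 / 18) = 35 / 48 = 0.73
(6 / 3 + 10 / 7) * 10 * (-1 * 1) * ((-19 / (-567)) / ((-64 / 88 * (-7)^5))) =-2090 / 22235661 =-0.00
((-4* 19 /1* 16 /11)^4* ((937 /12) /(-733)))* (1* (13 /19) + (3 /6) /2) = -478474344071168 /32195559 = -14861501.37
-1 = -1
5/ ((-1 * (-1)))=5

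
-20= -20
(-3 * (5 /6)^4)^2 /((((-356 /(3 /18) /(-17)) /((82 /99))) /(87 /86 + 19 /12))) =364563671875 /10181778444288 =0.04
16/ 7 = 2.29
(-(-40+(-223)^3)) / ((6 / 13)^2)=1874143583 / 36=52059543.97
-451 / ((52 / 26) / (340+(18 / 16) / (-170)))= -208538341 / 2720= -76668.51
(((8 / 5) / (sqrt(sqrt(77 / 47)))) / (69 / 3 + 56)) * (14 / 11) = 0.02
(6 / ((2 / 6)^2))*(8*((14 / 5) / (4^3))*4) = 378 / 5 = 75.60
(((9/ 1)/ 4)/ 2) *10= 45/ 4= 11.25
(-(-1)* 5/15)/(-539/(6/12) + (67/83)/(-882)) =-0.00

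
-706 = -706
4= 4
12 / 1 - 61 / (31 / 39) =-64.74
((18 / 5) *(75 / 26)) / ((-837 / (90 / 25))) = -18 / 403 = -0.04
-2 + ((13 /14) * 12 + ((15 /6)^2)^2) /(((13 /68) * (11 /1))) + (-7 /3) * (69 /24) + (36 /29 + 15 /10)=12475681 /696696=17.91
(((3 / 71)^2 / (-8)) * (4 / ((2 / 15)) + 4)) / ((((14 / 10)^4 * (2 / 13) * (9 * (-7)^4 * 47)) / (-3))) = 414375 / 10926696052216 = 0.00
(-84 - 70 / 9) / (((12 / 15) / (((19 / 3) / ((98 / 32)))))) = -237.25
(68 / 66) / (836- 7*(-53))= 2 / 2343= 0.00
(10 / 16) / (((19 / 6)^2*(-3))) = -15 / 722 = -0.02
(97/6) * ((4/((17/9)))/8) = 291/68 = 4.28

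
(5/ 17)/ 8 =5/ 136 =0.04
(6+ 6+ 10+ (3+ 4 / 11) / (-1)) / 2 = 205 / 22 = 9.32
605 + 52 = 657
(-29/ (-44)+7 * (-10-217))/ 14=-113.45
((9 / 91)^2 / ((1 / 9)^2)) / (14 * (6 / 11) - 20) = -72171 / 1126216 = -0.06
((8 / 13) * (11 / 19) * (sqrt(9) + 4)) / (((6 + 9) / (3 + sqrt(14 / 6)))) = 616 * sqrt(21) / 11115 + 616 / 1235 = 0.75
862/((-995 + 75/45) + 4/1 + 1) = -2586/2965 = -0.87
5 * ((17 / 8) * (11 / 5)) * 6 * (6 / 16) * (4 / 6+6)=2805 / 8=350.62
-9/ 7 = -1.29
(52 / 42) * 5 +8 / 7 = 22 / 3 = 7.33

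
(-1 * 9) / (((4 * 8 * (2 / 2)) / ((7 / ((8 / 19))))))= -1197 / 256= -4.68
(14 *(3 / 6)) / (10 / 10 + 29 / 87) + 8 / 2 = 37 / 4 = 9.25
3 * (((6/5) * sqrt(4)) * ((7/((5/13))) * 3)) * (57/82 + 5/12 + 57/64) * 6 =38729691/8200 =4723.13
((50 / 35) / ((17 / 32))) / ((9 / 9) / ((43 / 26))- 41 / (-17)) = 2752 / 3087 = 0.89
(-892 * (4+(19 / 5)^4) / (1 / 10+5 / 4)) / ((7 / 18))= -947810656 / 2625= -361070.73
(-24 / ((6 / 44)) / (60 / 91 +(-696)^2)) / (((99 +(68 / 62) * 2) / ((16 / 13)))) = -152768 / 34571242623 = -0.00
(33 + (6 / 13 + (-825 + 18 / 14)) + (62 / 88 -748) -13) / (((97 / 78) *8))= -18625185 / 119504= -155.85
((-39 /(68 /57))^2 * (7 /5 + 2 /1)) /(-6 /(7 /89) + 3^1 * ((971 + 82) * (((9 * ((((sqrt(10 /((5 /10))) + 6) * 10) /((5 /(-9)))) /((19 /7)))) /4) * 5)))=-13735151982473103 /2376092097587899840 + 915627402845883 * sqrt(5) /475218419517579968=-0.00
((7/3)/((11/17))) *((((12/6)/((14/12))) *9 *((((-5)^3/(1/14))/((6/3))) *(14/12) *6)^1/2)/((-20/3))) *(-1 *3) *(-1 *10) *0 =0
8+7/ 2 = 23/ 2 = 11.50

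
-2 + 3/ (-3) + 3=0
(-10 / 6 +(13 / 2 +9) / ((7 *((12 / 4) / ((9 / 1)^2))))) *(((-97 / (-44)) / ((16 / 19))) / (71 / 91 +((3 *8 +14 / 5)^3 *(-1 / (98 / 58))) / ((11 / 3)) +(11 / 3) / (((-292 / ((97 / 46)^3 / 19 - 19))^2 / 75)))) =-116588159170829377129553000 / 2379329576503522810947371973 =-0.05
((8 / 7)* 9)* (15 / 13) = 1080 / 91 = 11.87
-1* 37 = -37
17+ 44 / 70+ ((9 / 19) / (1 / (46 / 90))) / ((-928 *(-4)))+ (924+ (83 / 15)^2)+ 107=119884418509 / 111081600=1079.25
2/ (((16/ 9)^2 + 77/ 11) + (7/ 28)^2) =2592/ 13249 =0.20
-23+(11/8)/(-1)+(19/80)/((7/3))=-13593/560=-24.27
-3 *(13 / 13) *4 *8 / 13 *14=-1344 / 13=-103.38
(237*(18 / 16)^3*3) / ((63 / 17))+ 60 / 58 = 28499883 / 103936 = 274.21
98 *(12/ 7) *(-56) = -9408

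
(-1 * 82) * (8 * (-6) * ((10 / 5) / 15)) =2624 / 5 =524.80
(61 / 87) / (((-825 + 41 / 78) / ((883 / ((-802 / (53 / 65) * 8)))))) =2854739 / 29913974440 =0.00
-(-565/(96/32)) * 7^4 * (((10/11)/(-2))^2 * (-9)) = -840846.07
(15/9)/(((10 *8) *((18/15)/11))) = 55/288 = 0.19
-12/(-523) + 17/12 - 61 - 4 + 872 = 5073767/6276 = 808.44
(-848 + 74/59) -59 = -53439/59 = -905.75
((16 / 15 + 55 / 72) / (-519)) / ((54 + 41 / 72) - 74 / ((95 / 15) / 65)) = 12521 / 2502381855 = 0.00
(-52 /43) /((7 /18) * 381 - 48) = -0.01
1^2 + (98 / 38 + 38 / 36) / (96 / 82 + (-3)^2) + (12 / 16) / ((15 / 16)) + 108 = 78549901 / 713070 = 110.16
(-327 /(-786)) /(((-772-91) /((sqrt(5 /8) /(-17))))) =109 * sqrt(10) /15375208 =0.00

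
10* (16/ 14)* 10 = 800/ 7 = 114.29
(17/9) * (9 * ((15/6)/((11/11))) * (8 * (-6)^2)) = 12240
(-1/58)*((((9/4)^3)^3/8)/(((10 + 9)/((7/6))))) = -903981141/4622123008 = -0.20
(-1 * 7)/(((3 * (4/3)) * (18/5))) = -0.49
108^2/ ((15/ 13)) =50544/ 5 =10108.80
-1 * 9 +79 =70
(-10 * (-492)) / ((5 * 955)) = 984 / 955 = 1.03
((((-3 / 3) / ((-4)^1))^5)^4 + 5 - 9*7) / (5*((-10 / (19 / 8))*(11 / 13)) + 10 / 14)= 12251247228514567 / 3611895697244160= 3.39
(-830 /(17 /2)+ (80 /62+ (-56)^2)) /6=266982 /527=506.61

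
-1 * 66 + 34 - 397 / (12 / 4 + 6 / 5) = -2657 / 21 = -126.52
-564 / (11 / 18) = -10152 / 11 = -922.91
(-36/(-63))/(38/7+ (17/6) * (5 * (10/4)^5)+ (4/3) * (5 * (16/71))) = 0.00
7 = 7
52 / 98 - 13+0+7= -268 / 49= -5.47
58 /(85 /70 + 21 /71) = 57652 /1501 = 38.41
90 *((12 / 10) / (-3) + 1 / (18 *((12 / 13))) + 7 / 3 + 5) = 7553 / 12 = 629.42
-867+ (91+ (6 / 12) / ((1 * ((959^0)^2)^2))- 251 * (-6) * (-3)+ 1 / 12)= -63521 / 12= -5293.42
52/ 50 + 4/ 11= 386/ 275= 1.40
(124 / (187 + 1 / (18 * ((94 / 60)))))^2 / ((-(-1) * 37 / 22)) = 420324102 / 1608303013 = 0.26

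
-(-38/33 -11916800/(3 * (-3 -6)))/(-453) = 131084458/134541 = 974.31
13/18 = 0.72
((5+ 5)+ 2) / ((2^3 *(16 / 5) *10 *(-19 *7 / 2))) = -3 / 4256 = -0.00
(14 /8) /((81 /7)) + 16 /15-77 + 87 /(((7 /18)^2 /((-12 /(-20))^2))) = 52118293 /396900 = 131.31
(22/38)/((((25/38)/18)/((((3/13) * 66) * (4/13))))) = 313632/4225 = 74.23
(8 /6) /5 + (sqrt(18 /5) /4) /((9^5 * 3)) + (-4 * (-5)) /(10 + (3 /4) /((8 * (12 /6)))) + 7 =sqrt(10) /1180980 + 89287 /9645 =9.26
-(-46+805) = -759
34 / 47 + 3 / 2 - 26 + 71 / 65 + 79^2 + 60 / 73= 2773921957 / 446030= 6219.14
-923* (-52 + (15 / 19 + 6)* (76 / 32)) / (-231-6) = -264901 / 1896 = -139.72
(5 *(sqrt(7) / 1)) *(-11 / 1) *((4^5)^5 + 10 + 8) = -163836813506103126.51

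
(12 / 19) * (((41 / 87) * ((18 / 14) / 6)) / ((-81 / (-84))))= 328 / 4959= 0.07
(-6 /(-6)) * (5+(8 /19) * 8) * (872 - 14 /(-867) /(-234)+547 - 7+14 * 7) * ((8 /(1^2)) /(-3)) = -64945302392 /1927341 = -33696.84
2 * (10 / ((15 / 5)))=20 / 3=6.67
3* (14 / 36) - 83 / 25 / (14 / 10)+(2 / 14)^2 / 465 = -1.20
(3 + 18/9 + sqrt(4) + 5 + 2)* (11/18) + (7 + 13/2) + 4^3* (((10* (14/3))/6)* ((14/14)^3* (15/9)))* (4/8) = 23591/54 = 436.87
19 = 19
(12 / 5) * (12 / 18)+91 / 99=1247 / 495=2.52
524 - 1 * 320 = 204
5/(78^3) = 5/474552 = 0.00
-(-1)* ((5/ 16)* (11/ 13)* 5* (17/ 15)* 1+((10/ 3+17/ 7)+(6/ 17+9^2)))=2193355/ 24752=88.61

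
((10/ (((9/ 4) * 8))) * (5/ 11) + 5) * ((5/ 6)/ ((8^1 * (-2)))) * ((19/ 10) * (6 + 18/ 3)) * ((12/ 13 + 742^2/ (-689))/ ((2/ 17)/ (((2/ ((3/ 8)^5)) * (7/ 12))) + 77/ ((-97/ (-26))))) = 46604967772160/ 193219924491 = 241.20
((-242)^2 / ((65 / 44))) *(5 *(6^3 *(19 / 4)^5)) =10767011941323 / 104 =103528960974.26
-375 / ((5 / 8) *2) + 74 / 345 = -103426 / 345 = -299.79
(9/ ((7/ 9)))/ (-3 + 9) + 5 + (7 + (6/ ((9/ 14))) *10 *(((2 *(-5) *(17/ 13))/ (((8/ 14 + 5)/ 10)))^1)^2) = 555261573665/ 10796058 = 51431.88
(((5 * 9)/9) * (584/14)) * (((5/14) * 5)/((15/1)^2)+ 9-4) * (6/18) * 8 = 3685040/1323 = 2785.37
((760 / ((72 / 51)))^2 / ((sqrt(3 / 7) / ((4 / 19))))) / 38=14450*sqrt(21) / 27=2452.53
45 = 45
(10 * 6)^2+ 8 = 3608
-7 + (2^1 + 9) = 4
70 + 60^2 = 3670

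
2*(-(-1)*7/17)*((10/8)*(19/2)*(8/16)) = 4.89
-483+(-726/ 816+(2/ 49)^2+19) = -151802681/ 326536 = -464.89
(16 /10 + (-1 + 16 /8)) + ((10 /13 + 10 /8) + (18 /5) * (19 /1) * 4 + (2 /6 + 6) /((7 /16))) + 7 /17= 27206209 /92820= 293.11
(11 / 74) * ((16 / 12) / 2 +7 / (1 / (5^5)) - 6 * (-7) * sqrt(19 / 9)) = 77 * sqrt(19) / 37 +721897 / 222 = 3260.86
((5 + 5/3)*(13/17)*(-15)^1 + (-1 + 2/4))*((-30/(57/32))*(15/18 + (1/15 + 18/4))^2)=61049376/1615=37801.47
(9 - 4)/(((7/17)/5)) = 425/7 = 60.71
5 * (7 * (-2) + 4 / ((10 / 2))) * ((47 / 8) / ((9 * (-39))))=517 / 468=1.10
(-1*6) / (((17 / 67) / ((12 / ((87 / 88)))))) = -141504 / 493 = -287.03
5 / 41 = 0.12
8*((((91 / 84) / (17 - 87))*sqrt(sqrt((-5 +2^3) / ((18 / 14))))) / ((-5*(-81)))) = -13*3^(3 / 4)*7^(1 / 4) / 127575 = -0.00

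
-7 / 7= -1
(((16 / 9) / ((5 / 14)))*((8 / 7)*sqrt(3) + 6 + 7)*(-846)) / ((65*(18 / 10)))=-539.16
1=1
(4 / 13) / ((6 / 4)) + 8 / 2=164 / 39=4.21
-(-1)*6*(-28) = -168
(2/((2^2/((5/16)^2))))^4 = 390625/68719476736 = 0.00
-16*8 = -128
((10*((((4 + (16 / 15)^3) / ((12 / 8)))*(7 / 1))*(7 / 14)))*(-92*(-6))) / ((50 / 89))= 2017064672 / 16875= 119529.76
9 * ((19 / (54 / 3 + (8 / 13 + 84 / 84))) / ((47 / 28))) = 20748 / 3995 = 5.19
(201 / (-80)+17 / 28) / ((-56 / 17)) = 18139 / 31360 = 0.58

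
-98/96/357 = -7/2448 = -0.00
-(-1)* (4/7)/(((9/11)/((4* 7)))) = 176/9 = 19.56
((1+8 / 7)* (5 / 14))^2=5625 / 9604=0.59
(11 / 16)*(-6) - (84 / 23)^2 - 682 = -2960129 / 4232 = -699.46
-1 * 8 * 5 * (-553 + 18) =21400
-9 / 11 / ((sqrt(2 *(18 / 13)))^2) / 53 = -13 / 2332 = -0.01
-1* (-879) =879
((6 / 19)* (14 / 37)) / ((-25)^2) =84 / 439375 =0.00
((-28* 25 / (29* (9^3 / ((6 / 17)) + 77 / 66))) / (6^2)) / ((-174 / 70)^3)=300125 / 14207860728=0.00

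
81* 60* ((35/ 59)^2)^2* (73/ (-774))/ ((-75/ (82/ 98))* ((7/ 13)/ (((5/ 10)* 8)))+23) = -63058843575000/ 12146115497653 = -5.19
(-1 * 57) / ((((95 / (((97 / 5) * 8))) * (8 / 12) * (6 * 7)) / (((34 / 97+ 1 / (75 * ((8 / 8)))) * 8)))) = -42352 / 4375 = -9.68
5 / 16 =0.31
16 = 16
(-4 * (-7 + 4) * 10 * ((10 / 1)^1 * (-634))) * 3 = -2282400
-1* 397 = -397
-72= -72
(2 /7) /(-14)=-1 /49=-0.02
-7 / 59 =-0.12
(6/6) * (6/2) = 3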